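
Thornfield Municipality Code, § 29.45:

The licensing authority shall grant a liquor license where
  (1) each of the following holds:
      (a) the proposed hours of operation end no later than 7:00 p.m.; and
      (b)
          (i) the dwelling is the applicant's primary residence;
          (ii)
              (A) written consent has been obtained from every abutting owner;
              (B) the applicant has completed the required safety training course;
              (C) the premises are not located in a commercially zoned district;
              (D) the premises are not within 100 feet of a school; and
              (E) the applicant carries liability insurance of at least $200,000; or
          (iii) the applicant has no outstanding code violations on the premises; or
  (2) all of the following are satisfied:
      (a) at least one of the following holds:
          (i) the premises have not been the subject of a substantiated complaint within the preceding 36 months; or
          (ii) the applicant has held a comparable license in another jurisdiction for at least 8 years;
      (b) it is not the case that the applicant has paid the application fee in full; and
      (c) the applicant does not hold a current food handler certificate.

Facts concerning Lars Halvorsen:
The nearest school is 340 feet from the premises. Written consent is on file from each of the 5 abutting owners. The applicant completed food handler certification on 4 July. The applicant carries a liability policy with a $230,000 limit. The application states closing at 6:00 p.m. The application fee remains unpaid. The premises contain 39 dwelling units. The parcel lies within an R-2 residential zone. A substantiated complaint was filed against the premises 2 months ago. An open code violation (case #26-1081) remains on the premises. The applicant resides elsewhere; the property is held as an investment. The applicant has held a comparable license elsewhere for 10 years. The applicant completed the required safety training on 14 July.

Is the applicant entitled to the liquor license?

Yes — granted.

(a) closes by 7 p.m. — holds.
(i) primary residence — not satisfied.
(A) all abutters consent — satisfied.
(B) safety training — met.
(C) not (commercially zoned) — holds.
(D) ≥100 ft from school — satisfied.
(E) insurance ≥ $200,000 — met.
(ii) = T AND T AND T AND T AND T = true.
(iii) no code violations — fails.
(b): F OR T OR F → true.
(1): T AND T → true.
(i) no complaint in 36 mo. — not met.
(ii) prior license ≥ 8 yr — satisfied.
(a): F OR T → true.
(b) not (fee paid) — met.
(c) not (food handler cert.) — not met.
(2): T AND T AND F → false.
Overall: T OR F → true.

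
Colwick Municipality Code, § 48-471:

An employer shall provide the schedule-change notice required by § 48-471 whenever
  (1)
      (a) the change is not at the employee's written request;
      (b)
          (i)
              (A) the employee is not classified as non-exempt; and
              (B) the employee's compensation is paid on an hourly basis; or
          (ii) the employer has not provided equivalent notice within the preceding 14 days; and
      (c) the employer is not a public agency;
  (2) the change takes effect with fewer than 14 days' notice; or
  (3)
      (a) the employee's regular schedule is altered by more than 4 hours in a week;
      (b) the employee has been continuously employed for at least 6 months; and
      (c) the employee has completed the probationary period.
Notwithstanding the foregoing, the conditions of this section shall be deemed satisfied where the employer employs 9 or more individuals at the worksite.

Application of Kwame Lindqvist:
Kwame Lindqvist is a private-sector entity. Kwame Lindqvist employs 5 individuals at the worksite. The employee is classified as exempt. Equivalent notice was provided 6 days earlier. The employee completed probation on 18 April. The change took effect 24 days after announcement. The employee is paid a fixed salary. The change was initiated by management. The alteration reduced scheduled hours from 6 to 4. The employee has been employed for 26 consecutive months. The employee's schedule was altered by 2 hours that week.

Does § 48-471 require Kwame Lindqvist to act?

No — not required.

(a) not employee-requested — met.
(A) not (non-exempt) — holds.
(B) hourly-paid — not met.
(i) = T AND F = false.
(ii) no recent notice — fails.
(b): F OR F → false.
(c) not (public agency) — satisfied.
So (1) is not satisfied (T AND F AND T).
(2) < 14 days' notice — fails.
(a) schedule shift > 4h — fails.
(b) tenure ≥ 6 mo. — met.
(c) past probation — holds.
(3) = F AND T AND T = false.
So Overall is not satisfied (F OR F OR F).
Exception (≥ 9 at site) — not satisfied.
Result: main false OR exception false → false.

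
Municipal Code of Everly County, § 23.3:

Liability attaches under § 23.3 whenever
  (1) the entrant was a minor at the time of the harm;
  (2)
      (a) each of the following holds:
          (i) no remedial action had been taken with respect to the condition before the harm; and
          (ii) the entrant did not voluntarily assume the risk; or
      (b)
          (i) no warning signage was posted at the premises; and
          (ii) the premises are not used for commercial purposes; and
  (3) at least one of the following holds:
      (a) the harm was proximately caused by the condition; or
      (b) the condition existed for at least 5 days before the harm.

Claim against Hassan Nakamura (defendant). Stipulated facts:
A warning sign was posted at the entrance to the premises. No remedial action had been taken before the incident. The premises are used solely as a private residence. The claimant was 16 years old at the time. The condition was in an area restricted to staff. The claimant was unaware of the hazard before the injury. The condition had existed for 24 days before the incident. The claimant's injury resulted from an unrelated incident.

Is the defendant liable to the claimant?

Yes — liable.

(1) entrant a minor — met.
(i) no remedial action — holds.
(ii) no assumed risk — met.
(a): T AND T → true.
(i) no signage posted — fails.
(ii) not (commercial use) — satisfied.
(b): F AND T → false.
So (2) is satisfied (T OR F).
(a) proximate cause — not satisfied.
(b) condition ≥5 days old — satisfied.
So (3) is satisfied (F OR T).
Overall: T AND T AND T → true.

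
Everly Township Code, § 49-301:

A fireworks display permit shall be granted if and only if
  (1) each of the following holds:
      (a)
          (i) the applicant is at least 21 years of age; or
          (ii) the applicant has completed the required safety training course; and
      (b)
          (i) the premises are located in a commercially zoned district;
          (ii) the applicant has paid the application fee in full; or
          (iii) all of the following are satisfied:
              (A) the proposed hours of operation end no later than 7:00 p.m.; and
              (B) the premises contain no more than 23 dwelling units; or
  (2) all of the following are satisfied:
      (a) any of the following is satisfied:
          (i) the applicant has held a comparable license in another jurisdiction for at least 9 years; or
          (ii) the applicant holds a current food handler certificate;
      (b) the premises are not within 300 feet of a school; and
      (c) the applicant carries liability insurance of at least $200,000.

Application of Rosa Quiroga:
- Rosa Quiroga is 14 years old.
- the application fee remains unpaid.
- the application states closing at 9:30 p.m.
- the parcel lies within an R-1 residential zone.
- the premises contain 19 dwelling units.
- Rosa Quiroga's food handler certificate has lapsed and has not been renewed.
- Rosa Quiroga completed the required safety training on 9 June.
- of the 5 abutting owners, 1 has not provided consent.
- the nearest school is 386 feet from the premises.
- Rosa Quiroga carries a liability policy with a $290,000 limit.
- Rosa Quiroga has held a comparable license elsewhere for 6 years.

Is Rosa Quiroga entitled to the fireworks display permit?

(i) age ≥ 21 — not met.
(ii) safety training — met.
So (a) is satisfied (F OR T).
(i) commercially zoned — fails.
(ii) fee paid — fails.
(A) closes by 7 p.m. — fails.
(B) ≤ 23 units — holds.
(iii): F AND T → false.
(b): F OR F OR F → false.
(1) = T AND F = false.
(i) prior license ≥ 9 yr — not met.
(ii) food handler cert. — fails.
(a) = F OR F = false.
(b) ≥300 ft from school — holds.
(c) insurance ≥ $200,000 — holds.
So (2) is not satisfied (F AND T AND T).
So Overall is not satisfied (F OR F).

No — denied.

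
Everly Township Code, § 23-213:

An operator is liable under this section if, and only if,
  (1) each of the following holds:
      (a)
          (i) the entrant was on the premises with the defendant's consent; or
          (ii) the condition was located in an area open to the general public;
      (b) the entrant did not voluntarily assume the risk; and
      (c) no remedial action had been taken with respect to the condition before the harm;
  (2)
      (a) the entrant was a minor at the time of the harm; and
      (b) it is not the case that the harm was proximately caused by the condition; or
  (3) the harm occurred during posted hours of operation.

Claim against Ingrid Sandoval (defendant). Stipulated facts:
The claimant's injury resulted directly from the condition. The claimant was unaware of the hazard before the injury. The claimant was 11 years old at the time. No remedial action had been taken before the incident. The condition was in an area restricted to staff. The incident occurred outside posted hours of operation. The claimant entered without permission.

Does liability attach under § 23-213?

(i) consent to enter — not satisfied.
(ii) public area — not satisfied.
(a) = F OR F = false.
(b) no assumed risk — holds.
(c) no remedial action — holds.
(1) = F AND T AND T = false.
(a) entrant a minor — satisfied.
(b) not (proximate cause) — not satisfied.
(2): T AND F → false.
(3) during posted hours — fails.
Overall = F OR F OR F = false.

No — not liable.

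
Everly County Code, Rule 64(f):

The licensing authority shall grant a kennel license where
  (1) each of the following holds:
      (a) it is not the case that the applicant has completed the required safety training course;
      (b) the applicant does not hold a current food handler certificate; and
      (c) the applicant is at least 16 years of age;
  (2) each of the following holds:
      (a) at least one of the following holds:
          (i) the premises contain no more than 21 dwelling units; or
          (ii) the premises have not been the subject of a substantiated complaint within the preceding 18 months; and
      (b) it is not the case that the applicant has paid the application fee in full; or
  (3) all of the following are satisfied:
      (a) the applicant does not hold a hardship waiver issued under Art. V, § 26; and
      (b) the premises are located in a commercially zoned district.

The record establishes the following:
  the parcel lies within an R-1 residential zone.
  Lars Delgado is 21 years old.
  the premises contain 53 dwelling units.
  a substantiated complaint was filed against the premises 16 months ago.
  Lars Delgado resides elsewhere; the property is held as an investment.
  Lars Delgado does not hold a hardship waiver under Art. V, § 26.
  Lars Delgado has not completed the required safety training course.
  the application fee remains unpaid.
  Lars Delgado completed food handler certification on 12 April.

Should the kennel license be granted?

No — denied.

(a) not (safety training) — holds.
(b) not (food handler cert.) — fails.
(c) age ≥ 16 — holds.
(1) = T AND F AND T = false.
(i) ≤ 21 units — fails.
(ii) no complaint in 18 mo. — not met.
(a) = F OR F = false.
(b) not (fee paid) — met.
(2): F AND T → false.
(a) not (hardship waiver) — satisfied.
(b) commercially zoned — not met.
So (3) is not satisfied (T AND F).
So Overall is not satisfied (F OR F OR F).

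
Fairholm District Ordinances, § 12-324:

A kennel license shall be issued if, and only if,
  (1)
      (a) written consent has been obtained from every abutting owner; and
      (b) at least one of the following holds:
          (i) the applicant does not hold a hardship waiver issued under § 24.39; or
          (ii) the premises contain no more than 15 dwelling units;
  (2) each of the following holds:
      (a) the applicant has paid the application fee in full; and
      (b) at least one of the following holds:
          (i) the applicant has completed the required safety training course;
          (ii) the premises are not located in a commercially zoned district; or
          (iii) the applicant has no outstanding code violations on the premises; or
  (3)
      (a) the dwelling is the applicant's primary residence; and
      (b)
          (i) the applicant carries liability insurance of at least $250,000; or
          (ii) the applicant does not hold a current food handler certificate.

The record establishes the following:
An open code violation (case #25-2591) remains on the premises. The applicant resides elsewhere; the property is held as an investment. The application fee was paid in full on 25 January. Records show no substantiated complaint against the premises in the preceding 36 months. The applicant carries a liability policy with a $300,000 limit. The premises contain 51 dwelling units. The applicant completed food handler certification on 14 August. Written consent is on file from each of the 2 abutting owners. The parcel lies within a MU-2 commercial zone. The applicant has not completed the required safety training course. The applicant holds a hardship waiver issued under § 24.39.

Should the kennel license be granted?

(a) all abutters consent — holds.
(i) not (hardship waiver) — fails.
(ii) ≤ 15 units — fails.
(b): F OR F → false.
(1) = T AND F = false.
(a) fee paid — holds.
(i) safety training — not met.
(ii) not (commercially zoned) — not met.
(iii) no code violations — not met.
So (b) is not satisfied (F OR F OR F).
(2): T AND F → false.
(a) primary residence — not met.
(i) insurance ≥ $250,000 — met.
(ii) not (food handler cert.) — not satisfied.
(b): T OR F → true.
(3) = F AND T = false.
Overall: F OR F OR F → false.

No — denied.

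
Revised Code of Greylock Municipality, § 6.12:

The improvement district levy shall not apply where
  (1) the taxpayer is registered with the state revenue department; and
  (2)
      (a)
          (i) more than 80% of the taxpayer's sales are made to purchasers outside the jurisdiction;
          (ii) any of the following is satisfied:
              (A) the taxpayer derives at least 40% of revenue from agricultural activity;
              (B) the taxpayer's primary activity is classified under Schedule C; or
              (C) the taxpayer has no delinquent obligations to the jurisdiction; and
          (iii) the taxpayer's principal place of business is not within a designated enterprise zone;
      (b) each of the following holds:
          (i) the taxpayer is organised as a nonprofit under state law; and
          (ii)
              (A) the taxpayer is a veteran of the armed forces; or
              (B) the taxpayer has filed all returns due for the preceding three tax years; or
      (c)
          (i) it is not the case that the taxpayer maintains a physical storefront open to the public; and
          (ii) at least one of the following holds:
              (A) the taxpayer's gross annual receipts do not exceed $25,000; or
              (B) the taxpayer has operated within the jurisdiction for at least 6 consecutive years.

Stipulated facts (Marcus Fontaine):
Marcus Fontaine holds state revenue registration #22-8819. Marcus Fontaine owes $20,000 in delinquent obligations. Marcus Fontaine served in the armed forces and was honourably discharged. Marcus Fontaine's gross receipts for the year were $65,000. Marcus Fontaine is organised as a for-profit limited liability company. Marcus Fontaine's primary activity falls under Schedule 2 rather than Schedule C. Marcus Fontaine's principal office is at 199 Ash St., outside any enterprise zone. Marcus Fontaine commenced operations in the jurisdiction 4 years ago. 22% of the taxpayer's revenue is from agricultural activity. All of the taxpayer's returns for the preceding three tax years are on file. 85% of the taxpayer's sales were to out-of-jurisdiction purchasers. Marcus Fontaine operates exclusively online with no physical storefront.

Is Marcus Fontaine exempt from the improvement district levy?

(1) state-registered — met.
(i) >80% out-of-jur. sales — satisfied.
(A) ≥40% agricultural — not met.
(B) Schedule C activity — not satisfied.
(C) no delinquency — not met.
(ii): F OR F OR F → false.
(iii) not (in enterprise zone) — holds.
(a) = T AND F AND T = false.
(i) nonprofit — not met.
(A) veteran — satisfied.
(B) returns current — holds.
(ii): T OR T → true.
(b) = F AND T = false.
(i) not (has storefront) — satisfied.
(A) receipts ≤ $25,000 — fails.
(B) ≥ 6 yrs in jurisdiction — fails.
So (ii) is not satisfied (F OR F).
So (c) is not satisfied (T AND F).
(2) = F OR F OR F = false.
Overall: T AND F → false.

No — not exempt.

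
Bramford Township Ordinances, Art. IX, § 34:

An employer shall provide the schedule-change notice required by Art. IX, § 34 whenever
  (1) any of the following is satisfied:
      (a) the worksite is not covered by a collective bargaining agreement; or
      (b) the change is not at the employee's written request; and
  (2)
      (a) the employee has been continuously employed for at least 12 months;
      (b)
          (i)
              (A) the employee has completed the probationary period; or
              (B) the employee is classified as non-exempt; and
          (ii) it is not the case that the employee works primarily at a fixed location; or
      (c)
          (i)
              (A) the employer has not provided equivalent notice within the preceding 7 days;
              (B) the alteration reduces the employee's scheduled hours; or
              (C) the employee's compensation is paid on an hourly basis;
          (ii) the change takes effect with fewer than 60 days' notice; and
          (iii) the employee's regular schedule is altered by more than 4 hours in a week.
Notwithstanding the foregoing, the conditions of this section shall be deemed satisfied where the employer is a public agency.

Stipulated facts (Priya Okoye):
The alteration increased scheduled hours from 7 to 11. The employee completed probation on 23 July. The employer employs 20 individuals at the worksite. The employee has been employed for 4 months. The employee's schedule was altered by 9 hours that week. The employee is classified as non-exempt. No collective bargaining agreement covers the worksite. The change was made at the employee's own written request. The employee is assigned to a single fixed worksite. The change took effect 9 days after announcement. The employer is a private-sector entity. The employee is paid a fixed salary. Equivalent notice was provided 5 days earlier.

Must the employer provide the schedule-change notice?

No — not required.

(a) no CBA — met.
(b) not employee-requested — not satisfied.
(1) = T OR F = true.
(a) tenure ≥ 12 mo. — fails.
(A) past probation — holds.
(B) non-exempt — met.
So (i) is satisfied (T OR T).
(ii) not (fixed location) — fails.
(b): T AND F → false.
(A) no recent notice — not met.
(B) hours reduced — not satisfied.
(C) hourly-paid — not satisfied.
(i): F OR F OR F → false.
(ii) < 60 days' notice — holds.
(iii) schedule shift > 4h — satisfied.
(c): F AND T AND T → false.
So (2) is not satisfied (F OR F OR F).
Overall: T AND F → false.
Exception (public agency) — not satisfied.
Result: main false OR exception false → false.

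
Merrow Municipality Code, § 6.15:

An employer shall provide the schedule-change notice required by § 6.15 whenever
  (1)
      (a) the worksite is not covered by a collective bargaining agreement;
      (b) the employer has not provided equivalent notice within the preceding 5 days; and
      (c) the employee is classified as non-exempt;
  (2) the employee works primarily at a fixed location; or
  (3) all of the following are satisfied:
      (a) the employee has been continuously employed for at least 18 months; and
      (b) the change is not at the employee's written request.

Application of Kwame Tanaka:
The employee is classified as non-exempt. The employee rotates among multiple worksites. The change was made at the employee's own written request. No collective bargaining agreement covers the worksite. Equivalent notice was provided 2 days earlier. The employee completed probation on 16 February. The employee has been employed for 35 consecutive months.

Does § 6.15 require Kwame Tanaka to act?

(a) no CBA — satisfied.
(b) no recent notice — not met.
(c) non-exempt — holds.
(1) = T AND F AND T = false.
(2) fixed location — not satisfied.
(a) tenure ≥ 18 mo. — satisfied.
(b) not employee-requested — not met.
(3) = T AND F = false.
Overall = F OR F OR F = false.

No — not required.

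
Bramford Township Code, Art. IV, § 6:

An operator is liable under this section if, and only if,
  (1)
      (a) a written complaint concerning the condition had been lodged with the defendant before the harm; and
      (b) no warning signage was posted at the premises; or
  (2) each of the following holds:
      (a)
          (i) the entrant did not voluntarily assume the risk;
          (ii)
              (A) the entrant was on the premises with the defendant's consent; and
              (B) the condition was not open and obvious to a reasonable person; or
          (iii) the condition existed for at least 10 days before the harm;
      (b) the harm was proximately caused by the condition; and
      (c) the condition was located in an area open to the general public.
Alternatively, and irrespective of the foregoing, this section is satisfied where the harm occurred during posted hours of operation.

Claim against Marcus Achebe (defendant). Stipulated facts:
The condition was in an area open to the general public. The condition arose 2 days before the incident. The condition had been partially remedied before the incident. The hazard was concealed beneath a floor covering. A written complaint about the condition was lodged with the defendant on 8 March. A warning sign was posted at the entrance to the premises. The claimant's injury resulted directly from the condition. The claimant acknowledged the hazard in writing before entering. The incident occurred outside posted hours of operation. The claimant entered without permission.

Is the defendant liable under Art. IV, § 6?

(a) complaint lodged — satisfied.
(b) no signage posted — fails.
(1): T AND F → false.
(i) no assumed risk — not satisfied.
(A) consent to enter — not met.
(B) not open/obvious — satisfied.
So (ii) is not satisfied (F AND T).
(iii) condition ≥10 days old — not met.
(a): F OR F OR F → false.
(b) proximate cause — holds.
(c) public area — met.
(2) = F AND T AND T = false.
Overall = F OR F = false.
Exception (during posted hours) — not satisfied.
Result: main false OR exception false → false.

No — not liable.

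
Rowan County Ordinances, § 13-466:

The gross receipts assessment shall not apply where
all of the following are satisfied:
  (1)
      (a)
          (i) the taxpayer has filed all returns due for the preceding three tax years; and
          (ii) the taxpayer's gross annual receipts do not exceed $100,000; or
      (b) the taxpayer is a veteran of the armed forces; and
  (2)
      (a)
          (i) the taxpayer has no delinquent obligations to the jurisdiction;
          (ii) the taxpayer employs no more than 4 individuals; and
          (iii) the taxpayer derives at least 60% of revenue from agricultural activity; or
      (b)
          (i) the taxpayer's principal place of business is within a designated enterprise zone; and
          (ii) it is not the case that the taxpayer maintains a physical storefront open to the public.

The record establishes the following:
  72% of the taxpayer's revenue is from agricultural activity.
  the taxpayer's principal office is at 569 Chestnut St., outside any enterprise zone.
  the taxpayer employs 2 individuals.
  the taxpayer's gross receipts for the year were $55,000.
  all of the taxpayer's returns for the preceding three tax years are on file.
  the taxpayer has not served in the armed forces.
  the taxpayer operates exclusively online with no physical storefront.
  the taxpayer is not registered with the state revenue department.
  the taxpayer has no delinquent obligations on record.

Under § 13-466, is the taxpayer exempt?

(i) returns current — met.
(ii) receipts ≤ $100,000 — met.
(a) = T AND T = true.
(b) veteran — fails.
So (1) is satisfied (T OR F).
(i) no delinquency — met.
(ii) ≤ 4 employees — satisfied.
(iii) ≥60% agricultural — met.
(a) = T AND T AND T = true.
(i) in enterprise zone — not satisfied.
(ii) not (has storefront) — met.
(b): F AND T → false.
(2): T OR F → true.
Overall: T AND T → true.

Yes — exempt.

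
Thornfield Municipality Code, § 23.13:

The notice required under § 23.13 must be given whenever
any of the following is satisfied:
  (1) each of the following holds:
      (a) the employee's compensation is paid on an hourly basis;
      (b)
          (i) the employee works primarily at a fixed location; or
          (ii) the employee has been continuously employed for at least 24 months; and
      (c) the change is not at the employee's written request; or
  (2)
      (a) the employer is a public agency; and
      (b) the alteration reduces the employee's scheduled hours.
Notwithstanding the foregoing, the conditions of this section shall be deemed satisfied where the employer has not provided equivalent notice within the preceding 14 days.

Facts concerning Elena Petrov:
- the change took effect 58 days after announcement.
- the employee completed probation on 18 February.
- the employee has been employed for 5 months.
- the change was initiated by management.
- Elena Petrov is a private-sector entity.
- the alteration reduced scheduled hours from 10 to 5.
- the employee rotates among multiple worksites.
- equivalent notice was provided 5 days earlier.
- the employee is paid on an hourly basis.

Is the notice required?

No — not required.

(a) hourly-paid — met.
(i) fixed location — fails.
(ii) tenure ≥ 24 mo. — fails.
So (b) is not satisfied (F OR F).
(c) not employee-requested — holds.
(1) = T AND F AND T = false.
(a) public agency — not met.
(b) hours reduced — met.
(2): F AND T → false.
So Overall is not satisfied (F OR F).
Exception (no recent notice) — not satisfied.
Result: main false OR exception false → false.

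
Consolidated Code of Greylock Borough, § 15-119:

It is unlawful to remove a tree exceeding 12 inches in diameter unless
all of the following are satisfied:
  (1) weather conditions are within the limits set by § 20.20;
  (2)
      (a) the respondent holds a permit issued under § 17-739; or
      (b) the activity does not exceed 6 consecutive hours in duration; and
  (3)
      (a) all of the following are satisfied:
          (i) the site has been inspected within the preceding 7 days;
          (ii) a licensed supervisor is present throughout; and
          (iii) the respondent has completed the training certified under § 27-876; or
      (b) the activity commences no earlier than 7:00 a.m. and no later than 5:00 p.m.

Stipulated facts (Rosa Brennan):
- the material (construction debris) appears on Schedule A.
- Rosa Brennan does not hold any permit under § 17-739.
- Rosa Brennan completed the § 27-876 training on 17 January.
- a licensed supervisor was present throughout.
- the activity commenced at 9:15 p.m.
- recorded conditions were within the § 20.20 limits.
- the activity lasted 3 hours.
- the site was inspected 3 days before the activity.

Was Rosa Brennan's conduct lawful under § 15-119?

(1) weather ok — satisfied.
(a) holds permit — not satisfied.
(b) ≤ 6 hrs duration — satisfied.
So (2) is satisfied (F OR T).
(i) site inspected — holds.
(ii) supervisor present — holds.
(iii) training certified — met.
(a): T AND T AND T → true.
(b) start within hours — fails.
(3): T OR F → true.
Overall: T AND T AND T → true.

Yes — lawful.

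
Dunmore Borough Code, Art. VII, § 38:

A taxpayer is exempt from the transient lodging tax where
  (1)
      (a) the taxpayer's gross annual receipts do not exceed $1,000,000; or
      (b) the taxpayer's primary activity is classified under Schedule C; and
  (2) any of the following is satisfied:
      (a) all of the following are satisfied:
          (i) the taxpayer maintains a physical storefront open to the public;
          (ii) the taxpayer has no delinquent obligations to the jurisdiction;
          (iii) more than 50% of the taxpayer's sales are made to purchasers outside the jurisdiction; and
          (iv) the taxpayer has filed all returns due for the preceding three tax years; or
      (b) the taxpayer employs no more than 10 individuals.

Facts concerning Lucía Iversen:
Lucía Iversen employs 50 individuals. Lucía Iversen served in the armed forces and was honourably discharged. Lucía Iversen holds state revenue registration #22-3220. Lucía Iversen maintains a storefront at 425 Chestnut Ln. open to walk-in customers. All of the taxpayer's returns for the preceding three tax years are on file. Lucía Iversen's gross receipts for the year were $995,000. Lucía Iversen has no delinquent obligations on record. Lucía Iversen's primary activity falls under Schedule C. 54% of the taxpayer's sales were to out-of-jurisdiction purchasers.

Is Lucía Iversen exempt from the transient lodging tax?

Yes — exempt.

(a) receipts ≤ $1,000,000 — met.
(b) Schedule C activity — met.
So (1) is satisfied (T OR T).
(i) has storefront — satisfied.
(ii) no delinquency — satisfied.
(iii) >50% out-of-jur. sales — met.
(iv) returns current — met.
(a) = T AND T AND T AND T = true.
(b) ≤ 10 employees — not met.
(2): T OR F → true.
Overall = T AND T = true.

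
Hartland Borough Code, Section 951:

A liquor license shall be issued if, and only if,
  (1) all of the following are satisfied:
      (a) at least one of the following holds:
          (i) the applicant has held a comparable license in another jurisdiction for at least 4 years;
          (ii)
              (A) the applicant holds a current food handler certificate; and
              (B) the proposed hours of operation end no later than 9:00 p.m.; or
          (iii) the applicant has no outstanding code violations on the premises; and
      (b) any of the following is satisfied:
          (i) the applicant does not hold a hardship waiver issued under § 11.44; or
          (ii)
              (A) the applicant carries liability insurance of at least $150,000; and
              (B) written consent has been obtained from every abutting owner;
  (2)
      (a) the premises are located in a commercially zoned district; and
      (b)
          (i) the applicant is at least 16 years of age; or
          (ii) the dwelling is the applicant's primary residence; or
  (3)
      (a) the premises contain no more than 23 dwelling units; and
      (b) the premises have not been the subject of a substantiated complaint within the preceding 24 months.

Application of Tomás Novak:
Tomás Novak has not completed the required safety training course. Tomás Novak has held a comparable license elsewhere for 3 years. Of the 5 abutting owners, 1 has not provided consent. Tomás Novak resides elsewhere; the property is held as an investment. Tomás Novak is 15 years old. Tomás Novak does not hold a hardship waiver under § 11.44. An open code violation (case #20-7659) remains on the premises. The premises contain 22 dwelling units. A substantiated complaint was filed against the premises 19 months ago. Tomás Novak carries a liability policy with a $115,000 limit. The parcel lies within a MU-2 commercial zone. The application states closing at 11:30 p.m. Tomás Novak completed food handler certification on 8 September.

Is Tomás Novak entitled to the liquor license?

(i) prior license ≥ 4 yr — not satisfied.
(A) food handler cert. — met.
(B) closes by 9 p.m. — fails.
So (ii) is not satisfied (T AND F).
(iii) no code violations — not met.
So (a) is not satisfied (F OR F OR F).
(i) not (hardship waiver) — met.
(A) insurance ≥ $150,000 — not met.
(B) all abutters consent — not met.
So (ii) is not satisfied (F AND F).
So (b) is satisfied (T OR F).
So (1) is not satisfied (F AND T).
(a) commercially zoned — satisfied.
(i) age ≥ 16 — fails.
(ii) primary residence — fails.
(b) = F OR F = false.
So (2) is not satisfied (T AND F).
(a) ≤ 23 units — satisfied.
(b) no complaint in 24 mo. — fails.
(3): T AND F → false.
So Overall is not satisfied (F OR F OR F).

No — denied.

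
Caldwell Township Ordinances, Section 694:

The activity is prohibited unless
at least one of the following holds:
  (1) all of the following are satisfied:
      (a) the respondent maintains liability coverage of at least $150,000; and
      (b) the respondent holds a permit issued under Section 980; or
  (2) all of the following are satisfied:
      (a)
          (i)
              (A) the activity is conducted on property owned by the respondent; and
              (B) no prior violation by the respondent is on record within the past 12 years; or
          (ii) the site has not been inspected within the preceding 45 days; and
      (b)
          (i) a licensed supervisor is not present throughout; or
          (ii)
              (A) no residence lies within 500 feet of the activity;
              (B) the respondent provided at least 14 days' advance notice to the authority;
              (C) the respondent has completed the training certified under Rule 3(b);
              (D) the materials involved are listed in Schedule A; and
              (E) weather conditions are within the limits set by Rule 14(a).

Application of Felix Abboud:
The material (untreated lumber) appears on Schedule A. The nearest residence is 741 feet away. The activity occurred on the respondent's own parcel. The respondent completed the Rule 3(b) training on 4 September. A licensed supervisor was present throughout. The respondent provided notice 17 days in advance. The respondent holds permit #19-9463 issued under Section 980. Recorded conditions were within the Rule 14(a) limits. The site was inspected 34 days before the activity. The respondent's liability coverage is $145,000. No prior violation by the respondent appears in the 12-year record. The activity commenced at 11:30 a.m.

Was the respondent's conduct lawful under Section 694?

(a) coverage ≥ $150,000 — not met.
(b) holds permit — satisfied.
(1) = F AND T = false.
(A) own property — met.
(B) no prior violation — satisfied.
(i) = T AND T = true.
(ii) not (site inspected) — fails.
(a) = T OR F = true.
(i) not (supervisor present) — not met.
(A) no residence in 500 ft — holds.
(B) ≥14 days' notice — met.
(C) training certified — met.
(D) Schedule A material — met.
(E) weather ok — met.
So (ii) is satisfied (T AND T AND T AND T AND T).
So (b) is satisfied (F OR T).
So (2) is satisfied (T AND T).
Overall = F OR T = true.

Yes — lawful.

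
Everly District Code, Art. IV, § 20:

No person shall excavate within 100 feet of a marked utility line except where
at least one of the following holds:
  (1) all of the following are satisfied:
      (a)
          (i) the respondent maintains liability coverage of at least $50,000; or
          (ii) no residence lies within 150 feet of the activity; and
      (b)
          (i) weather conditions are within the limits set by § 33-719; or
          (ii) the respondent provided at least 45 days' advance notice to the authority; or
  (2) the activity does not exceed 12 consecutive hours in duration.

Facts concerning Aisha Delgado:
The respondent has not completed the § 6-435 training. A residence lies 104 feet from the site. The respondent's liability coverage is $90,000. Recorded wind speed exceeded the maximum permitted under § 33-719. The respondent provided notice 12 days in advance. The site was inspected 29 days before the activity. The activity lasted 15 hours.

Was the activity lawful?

No — unlawful.

(i) coverage ≥ $50,000 — satisfied.
(ii) no residence in 150 ft — not met.
So (a) is satisfied (T OR F).
(i) weather ok — not satisfied.
(ii) ≥45 days' notice — not satisfied.
(b) = F OR F = false.
(1): T AND F → false.
(2) ≤ 12 hrs duration — not satisfied.
So Overall is not satisfied (F OR F).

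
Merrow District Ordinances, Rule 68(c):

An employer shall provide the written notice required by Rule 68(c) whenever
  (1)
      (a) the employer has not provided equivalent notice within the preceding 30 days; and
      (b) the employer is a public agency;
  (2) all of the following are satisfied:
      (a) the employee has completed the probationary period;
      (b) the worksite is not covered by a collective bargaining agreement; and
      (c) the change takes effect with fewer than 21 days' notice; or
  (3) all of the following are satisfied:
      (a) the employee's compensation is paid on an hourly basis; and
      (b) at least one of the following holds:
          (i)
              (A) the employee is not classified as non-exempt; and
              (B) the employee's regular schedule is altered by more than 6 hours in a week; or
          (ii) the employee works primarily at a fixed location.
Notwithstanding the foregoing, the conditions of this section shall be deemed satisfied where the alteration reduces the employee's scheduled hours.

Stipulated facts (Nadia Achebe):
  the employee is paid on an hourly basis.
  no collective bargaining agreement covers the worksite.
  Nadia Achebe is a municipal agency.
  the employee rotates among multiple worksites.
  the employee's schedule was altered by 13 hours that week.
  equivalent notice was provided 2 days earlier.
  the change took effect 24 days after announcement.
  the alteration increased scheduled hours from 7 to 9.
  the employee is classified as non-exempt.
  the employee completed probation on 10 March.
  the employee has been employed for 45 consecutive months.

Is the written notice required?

No — not required.

(a) no recent notice — not met.
(b) public agency — holds.
So (1) is not satisfied (F AND T).
(a) past probation — met.
(b) no CBA — met.
(c) < 21 days' notice — fails.
(2) = T AND T AND F = false.
(a) hourly-paid — met.
(A) not (non-exempt) — fails.
(B) schedule shift > 6h — holds.
(i): F AND T → false.
(ii) fixed location — not satisfied.
So (b) is not satisfied (F OR F).
(3): T AND F → false.
Overall = F OR F OR F = false.
Exception (hours reduced) — not satisfied.
Result: main false OR exception false → false.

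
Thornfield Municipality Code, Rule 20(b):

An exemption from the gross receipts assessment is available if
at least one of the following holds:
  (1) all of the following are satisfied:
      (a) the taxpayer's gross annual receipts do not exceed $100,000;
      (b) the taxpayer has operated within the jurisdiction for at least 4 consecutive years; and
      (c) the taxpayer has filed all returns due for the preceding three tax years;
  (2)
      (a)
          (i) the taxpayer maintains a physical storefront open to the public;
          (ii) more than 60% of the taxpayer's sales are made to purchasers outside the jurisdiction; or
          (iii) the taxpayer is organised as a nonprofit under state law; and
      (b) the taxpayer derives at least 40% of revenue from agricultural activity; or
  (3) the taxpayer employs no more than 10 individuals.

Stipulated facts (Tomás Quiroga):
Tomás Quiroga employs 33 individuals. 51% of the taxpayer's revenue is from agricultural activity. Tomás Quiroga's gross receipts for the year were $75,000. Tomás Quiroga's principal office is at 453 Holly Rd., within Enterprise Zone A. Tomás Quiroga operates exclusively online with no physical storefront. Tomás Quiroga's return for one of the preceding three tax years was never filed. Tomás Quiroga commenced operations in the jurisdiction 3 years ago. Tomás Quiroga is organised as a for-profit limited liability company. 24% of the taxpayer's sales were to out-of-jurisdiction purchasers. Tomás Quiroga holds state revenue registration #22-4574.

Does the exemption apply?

No — not exempt.

(a) receipts ≤ $100,000 — holds.
(b) ≥ 4 yrs in jurisdiction — fails.
(c) returns current — not satisfied.
So (1) is not satisfied (T AND F AND F).
(i) has storefront — not satisfied.
(ii) >60% out-of-jur. sales — fails.
(iii) nonprofit — not met.
(a) = F OR F OR F = false.
(b) ≥40% agricultural — met.
So (2) is not satisfied (F AND T).
(3) ≤ 10 employees — fails.
Overall: F OR F OR F → false.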